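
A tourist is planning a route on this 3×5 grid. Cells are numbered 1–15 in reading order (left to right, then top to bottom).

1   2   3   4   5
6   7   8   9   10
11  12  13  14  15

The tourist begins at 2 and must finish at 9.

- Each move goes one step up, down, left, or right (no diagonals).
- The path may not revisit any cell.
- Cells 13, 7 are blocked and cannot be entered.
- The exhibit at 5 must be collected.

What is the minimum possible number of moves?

Any route passes through 5 somewhere between 2 and 9. Summing Manhattan distances along the two legs (2 → 5 → 9) gives a lower bound of 3 + 2 = 5 moves.
A route of 5 moves achieves this: 2 → 3 → 4 → 5 → 10 → 9.
Since 5 matches the lower bound, it is optimal.

5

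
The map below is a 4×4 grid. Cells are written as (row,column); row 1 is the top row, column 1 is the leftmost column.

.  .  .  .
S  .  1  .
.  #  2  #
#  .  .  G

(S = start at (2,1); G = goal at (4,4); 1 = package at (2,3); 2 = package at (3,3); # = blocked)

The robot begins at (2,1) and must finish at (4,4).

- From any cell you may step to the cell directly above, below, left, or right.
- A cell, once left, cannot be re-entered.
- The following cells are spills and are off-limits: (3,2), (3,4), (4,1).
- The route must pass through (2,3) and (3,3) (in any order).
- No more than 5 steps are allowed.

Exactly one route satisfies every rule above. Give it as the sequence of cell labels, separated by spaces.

The budget equals the shortest possible length, so every move has to be on a shortest route through the required cells.
Route from (2,1): 2× right (reaching (2,3)), 2× down (reaching (4,3)), right to (4,4) — 5 moves in all.
Check: all required cells visited; 5 ≤ 5 moves.

(2,1) (2,2) (2,3) (3,3) (4,3) (4,4)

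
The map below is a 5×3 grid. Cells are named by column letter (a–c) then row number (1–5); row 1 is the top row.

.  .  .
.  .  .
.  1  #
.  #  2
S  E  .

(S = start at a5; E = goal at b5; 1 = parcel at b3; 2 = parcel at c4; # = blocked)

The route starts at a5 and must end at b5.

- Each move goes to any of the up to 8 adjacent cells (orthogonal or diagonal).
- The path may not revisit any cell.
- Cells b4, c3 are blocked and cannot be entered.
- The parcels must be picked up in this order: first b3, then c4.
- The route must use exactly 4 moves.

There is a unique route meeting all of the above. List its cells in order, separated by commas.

The waypoints must appear in the order b3, c4, with no cell reused.
Route from a5: up 1 to a4, up-right 1 to b3, down-right 1 to c4, down-left 1 to b5 — 4 moves in all.
Check: order respected (1 at step 2, 2 at step 3); 4 moves as required.

a5, a4, b3, c4, b5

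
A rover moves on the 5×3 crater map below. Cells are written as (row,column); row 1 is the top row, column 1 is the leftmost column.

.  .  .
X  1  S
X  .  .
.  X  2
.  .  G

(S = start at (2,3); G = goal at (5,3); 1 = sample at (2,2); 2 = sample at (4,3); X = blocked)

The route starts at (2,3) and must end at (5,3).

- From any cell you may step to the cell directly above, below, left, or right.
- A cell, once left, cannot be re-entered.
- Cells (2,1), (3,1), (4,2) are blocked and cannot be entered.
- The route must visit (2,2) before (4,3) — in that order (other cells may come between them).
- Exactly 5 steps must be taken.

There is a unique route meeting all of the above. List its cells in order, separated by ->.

(2,3) -> (2,2) -> (3,2) -> (3,3) -> (4,3) -> (5,3)

The waypoints must appear in the order (2,2), (4,3), with no cell reused.
Route from (2,3): left to (2,2), down to (3,2), right to (3,3), 2× down (reaching (5,3)) — 5 moves in all.
Check: order respected (1 at step 1, 2 at step 4); 5 moves as required.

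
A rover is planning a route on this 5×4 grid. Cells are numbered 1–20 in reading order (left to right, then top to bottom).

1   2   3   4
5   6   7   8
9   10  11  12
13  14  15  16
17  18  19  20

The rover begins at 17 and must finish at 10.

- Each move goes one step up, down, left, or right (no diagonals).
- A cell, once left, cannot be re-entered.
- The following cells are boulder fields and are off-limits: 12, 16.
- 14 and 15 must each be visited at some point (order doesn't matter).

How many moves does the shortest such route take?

Any route passes through 14 and 15 in some order between 17 and 10. Summing Manhattan distances along each leg and taking the cheapest ordering (17 → 14 → 15 → 10) gives a lower bound of 2 + 1 + 2 = 5 moves.
A route of 5 moves achieves this: 17 → 13 → 14 → 15 → 11 → 10.
Since 5 matches the lower bound, it is optimal.

5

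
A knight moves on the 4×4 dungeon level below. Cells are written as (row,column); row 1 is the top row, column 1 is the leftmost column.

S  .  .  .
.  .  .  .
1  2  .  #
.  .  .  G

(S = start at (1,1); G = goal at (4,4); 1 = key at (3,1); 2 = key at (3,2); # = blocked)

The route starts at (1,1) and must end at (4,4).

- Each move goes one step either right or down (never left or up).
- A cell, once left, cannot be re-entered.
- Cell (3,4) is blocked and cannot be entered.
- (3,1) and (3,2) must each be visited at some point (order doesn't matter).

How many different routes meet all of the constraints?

A right/down-only route from (1,1) to (4,4) makes exactly 3 down-moves and 3 right-moves in some order.
With no other constraints that would be C(6,3) = 20 routes.
A monotone route can only reach the required cells in the order (3,1), (3,2), so split there and multiply the segment counts (each segment already excludes blocked cells): (1,1)→(3,1): 1; (3,1)→(3,2): 1; (3,2)→(4,4): 2; product = 2.
That gives 2 routes.

2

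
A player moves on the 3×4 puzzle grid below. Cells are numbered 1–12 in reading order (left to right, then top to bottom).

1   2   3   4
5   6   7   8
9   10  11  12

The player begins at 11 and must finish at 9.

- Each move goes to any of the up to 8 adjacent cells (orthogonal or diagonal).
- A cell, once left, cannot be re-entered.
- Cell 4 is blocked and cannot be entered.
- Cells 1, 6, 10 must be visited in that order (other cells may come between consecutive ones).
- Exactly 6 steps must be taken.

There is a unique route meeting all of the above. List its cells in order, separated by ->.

11 -> 7 -> 2 -> 1 -> 6 -> 10 -> 9

The waypoints must appear in the order 1, 6, 10, with no cell reused.
Route from 11: up 1 to 7, up-left 1 to 2, left 1 to 1, down-right 1 to 6, down 1 to 10, left 1 to 9 — 6 moves in all.
Check: order respected (1 at step 3, 6 at step 4, 10 at step 5); 6 moves as required.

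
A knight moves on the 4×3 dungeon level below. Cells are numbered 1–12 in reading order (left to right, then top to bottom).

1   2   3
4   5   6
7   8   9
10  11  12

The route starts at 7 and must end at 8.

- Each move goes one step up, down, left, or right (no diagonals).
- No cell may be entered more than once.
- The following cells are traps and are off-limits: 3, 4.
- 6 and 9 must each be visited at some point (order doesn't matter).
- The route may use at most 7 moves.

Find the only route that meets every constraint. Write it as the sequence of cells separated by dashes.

7 - 10 - 11 - 12 - 9 - 6 - 5 - 8

The budget equals the shortest possible length, so every move has to be on a shortest route through the required cells.
Route from 7: down to 10, 2× right (reaching 12), 2× up (reaching 6), left to 5, down to 8 — 7 moves in all.
Check: all required cells visited; 7 ≤ 7 moves.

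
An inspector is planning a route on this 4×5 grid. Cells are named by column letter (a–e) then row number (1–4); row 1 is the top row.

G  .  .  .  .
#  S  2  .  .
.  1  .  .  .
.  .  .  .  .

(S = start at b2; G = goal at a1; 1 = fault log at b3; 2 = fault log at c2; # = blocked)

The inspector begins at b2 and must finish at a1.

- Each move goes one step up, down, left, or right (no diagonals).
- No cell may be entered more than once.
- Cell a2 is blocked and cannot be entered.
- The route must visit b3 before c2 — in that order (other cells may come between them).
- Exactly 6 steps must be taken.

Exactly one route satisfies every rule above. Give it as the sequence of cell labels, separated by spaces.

The waypoints must appear in the order b3, c2, with no cell reused.
Route from b2: down 1 to b3, right 1 to c3, up 2 to c1, left 2 to a1 — 6 moves in all.
Check: order respected (1 at step 1, 2 at step 3); 6 moves as required.

b2 b3 c3 c2 c1 b1 a1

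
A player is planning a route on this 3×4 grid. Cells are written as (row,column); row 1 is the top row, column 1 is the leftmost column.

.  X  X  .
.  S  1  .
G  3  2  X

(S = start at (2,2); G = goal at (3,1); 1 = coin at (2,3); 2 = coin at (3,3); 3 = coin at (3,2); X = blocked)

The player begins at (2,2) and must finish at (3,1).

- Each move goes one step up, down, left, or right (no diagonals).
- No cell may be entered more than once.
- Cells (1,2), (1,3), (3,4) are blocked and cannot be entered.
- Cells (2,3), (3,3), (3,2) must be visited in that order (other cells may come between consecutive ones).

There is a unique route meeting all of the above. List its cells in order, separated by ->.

The waypoints must appear in the order (2,3), (3,3), (3,2), with no cell reused.
Route from (2,2): right 1 to (2,3), down 1 to (3,3), left 2 to (3,1) — 4 moves in all.
Check: order respected (1 at step 1, 2 at step 2, 3 at step 3).

(2,2) -> (2,3) -> (3,3) -> (3,2) -> (3,1)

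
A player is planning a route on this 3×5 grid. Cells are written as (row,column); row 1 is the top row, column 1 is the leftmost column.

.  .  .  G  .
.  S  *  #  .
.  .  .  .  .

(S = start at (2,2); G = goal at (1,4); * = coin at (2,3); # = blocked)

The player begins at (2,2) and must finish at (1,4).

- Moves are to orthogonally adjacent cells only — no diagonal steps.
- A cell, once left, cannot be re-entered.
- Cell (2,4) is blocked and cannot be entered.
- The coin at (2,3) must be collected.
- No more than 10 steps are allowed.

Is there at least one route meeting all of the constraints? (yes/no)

One route that works: (2,2) → (2,3) → (1,3) → (1,4).

yes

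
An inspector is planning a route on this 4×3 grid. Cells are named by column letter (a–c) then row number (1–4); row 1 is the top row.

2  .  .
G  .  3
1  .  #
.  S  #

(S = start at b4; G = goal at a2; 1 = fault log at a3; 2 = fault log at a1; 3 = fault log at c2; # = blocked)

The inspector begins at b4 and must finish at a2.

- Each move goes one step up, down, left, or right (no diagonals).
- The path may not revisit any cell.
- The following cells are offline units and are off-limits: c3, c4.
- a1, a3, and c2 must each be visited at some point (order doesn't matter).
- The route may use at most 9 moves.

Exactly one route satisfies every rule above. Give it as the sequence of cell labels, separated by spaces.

b4 a4 a3 b3 b2 c2 c1 b1 a1 a2

The 9-move cap with required stops at a1, a3, c2 leaves no slack for detours.
Route from b4: left to a4, up to a3, right to b3, up to b2, right to c2, up to c1, 2× left (reaching a1), down to a2 — 9 moves in all.
Check: all required cells visited; 9 ≤ 9 moves.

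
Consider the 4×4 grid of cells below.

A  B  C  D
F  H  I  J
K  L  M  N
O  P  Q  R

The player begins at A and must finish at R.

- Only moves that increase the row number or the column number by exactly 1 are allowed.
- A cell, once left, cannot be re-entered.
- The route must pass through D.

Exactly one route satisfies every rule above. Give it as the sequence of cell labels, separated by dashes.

Moves only go right or down, so the column and row indices never decrease.
Route from A: right 3 to D, down 3 to R — 6 moves in all.
Check: all required cells visited.

A - B - C - D - J - N - R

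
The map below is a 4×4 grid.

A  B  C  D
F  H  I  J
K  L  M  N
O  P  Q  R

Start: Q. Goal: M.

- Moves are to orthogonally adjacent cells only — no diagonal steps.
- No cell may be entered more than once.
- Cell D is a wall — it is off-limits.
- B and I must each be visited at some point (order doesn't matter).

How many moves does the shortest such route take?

Any route passes through B and I in some order between Q and M. Summing Manhattan distances along each leg and taking the cheapest ordering (Q → I → B → M) gives a lower bound of 2 + 2 + 3 = 7 moves.
A route of 7 moves achieves this: Q → P → L → H → B → C → I → M.
Since 7 matches the lower bound, it is optimal.

7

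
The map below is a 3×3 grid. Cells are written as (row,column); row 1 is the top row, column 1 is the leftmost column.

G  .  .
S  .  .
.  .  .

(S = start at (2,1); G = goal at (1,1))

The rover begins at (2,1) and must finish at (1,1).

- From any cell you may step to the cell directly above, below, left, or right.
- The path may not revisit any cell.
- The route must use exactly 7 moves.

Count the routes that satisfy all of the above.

4

Need simple routes of exactly 7 moves from (2,1) to (1,1) (Manhattan distance 1, so 3 moves are spent on a detour and 3 undoing it).
Enumerating: (2,1) (3,1) (3,2) (2,2) (2,3) (1,3) (1,2) (1,1) | (2,1) (3,1) (3,2) (3,3) (2,3) (1,3) (1,2) (1,1) | (2,1) (3,1) (3,2) (3,3) (2,3) (2,2) (1,2) (1,1) | (2,1) (2,2) (3,2) (3,3) (2,3) (1,3) (1,2) (1,1).
That gives 4 routes.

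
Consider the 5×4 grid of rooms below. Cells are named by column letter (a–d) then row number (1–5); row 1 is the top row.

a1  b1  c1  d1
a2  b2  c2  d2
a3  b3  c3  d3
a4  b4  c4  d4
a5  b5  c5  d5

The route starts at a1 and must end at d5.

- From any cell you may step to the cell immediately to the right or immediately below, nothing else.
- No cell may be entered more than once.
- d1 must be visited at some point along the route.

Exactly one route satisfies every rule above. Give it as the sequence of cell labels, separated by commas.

a1, b1, c1, d1, d2, d3, d4, d5

Moves only go right or down, so the column and row indices never decrease.
Route from a1: right 3 to d1, down 4 to d5 — 7 moves in all.
Check: all required cells visited.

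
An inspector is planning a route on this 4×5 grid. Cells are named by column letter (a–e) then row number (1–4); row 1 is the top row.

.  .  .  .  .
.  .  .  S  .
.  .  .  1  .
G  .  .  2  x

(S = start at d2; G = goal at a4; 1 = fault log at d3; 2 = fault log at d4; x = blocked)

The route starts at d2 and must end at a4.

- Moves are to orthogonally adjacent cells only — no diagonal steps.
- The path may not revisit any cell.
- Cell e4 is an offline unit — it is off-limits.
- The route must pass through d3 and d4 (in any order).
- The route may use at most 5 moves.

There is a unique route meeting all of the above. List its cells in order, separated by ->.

Any route must reach d3 and d4 and still end at a4 within 5 moves, so the order of the required stops is forced.
Route from d2: 2× down (reaching d4), 3× left (reaching a4) — 5 moves in all.
Check: all required cells visited; 5 ≤ 5 moves.

d2 -> d3 -> d4 -> c4 -> b4 -> a4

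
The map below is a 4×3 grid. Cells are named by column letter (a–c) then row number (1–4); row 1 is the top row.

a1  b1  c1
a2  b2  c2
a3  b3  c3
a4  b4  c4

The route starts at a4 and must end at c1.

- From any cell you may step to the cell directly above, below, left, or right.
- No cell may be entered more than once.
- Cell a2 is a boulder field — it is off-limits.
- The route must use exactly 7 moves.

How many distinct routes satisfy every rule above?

6

Need simple routes of exactly 7 moves from a4 to c1 (Manhattan distance 5, so 1 moves are spent on a detour and 1 undoing it).
Enumerating: a4 a3 b3 b4 c4 c3 c2 c1 | a4 a3 b3 c3 c2 b2 b1 c1 | a4 b4 b3 c3 c2 b2 b1 c1 | a4 b4 c4 c3 c2 b2 b1 c1 | a4 b4 c4 c3 b3 b2 b1 c1 | a4 b4 c4 c3 b3 b2 c2 c1.
That gives 6 routes.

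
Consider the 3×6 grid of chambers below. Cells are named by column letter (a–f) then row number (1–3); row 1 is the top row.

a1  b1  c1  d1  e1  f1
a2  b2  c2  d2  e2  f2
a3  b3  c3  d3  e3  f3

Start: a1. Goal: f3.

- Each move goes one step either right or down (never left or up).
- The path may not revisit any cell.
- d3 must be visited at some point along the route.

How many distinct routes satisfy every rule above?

10

A right/down-only route from a1 to f3 makes exactly 2 down-moves and 5 right-moves in some order.
With no other constraints that would be C(7,2) = 21 routes.
Split at d3 and multiply the segment counts: a1→d3: 10; d3→f3: 1; product = 10.
That gives 10 routes.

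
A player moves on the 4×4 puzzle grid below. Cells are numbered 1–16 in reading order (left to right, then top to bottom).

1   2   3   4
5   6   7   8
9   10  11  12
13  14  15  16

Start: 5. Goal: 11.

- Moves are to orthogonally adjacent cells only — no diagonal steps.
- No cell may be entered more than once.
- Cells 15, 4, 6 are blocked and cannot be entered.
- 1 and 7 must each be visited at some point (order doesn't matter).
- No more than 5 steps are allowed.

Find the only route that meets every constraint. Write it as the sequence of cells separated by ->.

Any route must reach 1 and 7 and still end at 11 within 5 moves, so the order of the required stops is forced.
Route from 5: up to 1, 2× right (reaching 3), 2× down (reaching 11) — 5 moves in all.
Check: all required cells visited; 5 ≤ 5 moves.

5 -> 1 -> 2 -> 3 -> 7 -> 11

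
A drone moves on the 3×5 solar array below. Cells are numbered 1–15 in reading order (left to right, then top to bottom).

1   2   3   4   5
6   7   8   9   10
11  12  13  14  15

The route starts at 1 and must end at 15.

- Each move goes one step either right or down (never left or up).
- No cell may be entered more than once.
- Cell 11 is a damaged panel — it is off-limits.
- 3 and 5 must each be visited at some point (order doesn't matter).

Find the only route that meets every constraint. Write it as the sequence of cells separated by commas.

1, 2, 3, 4, 5, 10, 15

Moves only go right or down, so the column and row indices never decrease.
Route from 1: 4× right (reaching 5), 2× down (reaching 15) — 6 moves in all.
Check: all required cells visited.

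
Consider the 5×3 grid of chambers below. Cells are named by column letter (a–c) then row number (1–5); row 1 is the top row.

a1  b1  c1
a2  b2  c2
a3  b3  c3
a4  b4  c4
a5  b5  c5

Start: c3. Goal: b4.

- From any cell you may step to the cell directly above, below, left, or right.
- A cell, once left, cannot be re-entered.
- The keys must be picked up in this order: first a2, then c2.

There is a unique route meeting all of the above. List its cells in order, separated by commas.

c3, c4, c5, b5, a5, a4, a3, a2, a1, b1, c1, c2, b2, b3, b4

The waypoints must appear in the order a2, c2, with no cell reused.
Route from c3: down 2 to c5, left 2 to a5, up 4 to a1, right 2 to c1, down 1 to c2, left 1 to b2, down 2 to b4 — 14 moves in all.
Check: order respected (a2 at step 7, c2 at step 11).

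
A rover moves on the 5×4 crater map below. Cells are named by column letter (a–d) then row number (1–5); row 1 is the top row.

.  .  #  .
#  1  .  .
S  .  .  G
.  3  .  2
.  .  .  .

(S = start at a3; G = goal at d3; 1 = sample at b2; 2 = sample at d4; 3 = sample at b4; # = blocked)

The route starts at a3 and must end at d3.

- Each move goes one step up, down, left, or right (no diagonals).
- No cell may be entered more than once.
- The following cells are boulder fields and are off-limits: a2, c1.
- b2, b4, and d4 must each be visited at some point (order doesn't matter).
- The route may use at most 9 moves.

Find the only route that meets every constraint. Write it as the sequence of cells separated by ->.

a3 -> a4 -> b4 -> b3 -> b2 -> c2 -> c3 -> c4 -> d4 -> d3

The budget equals the shortest possible length, so every move has to be on a shortest route through the required cells.
Route from a3: down to a4, right to b4, 2× up (reaching b2), right to c2, 2× down (reaching c4), right to d4, up to d3 — 9 moves in all.
Check: all required cells visited; 9 ≤ 9 moves.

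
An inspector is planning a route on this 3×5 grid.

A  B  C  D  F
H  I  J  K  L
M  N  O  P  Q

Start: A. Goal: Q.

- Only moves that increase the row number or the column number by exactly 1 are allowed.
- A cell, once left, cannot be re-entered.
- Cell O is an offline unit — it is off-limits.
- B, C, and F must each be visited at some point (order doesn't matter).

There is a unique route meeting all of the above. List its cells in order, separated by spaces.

A B C D F L Q

Moves only go right or down, so the column and row indices never decrease.
Route from A: right 4 to F, down 2 to Q — 6 moves in all.
Check: all required cells visited.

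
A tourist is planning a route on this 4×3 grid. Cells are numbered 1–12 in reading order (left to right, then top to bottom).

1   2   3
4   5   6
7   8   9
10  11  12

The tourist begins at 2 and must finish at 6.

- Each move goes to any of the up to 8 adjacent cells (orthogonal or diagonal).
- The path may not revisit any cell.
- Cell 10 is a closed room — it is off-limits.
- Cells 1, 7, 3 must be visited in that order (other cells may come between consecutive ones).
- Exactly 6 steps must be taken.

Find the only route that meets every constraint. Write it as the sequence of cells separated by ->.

The waypoints must appear in the order 1, 7, 3, with no cell reused.
Route from 2: left to 1, 2× down (reaching 7), 2× up-right (reaching 3), down to 6 — 6 moves in all.
Check: order respected (1 at step 1, 7 at step 3, 3 at step 5); 6 moves as required.

2 -> 1 -> 4 -> 7 -> 5 -> 3 -> 6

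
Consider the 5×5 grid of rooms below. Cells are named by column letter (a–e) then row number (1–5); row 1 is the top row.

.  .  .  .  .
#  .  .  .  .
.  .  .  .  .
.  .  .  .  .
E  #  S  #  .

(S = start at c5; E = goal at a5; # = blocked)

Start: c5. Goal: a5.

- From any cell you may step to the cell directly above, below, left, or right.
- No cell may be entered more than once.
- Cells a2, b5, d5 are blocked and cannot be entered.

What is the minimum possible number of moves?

4

The Manhattan distance from c5 to a5 is |5−5| + |3−1| = 2, so at least 2 moves are needed.
That bound ignores the blocked cells. Measuring each leg by the fewest moves that actually steer around them (c5→a5: 4) raises the lower bound to 4.
A route of 4 moves exists: c5 → c4 → b4 → a4 → a5.
Since 4 matches that lower bound, it is optimal.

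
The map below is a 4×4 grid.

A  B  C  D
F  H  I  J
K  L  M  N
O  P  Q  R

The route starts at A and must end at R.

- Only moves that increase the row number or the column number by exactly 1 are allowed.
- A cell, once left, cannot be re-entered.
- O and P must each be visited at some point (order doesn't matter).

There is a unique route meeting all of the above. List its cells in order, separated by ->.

Moves only go right or down, so the column and row indices never decrease.
Route from A: 3× down (reaching O), 3× right (reaching R) — 6 moves in all.
Check: all required cells visited.

A -> F -> K -> O -> P -> Q -> R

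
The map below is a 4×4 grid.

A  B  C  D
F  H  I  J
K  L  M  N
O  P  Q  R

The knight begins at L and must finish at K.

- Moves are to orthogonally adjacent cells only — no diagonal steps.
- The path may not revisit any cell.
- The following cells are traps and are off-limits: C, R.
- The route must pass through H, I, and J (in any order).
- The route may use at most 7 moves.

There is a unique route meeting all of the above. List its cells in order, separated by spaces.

L M N J I H F K

The budget equals the shortest possible length, so every move has to be on a shortest route through the required cells.
Route from L: right 2 to N, up 1 to J, left 3 to F, down 1 to K — 7 moves in all.
Check: all required cells visited; 7 ≤ 7 moves.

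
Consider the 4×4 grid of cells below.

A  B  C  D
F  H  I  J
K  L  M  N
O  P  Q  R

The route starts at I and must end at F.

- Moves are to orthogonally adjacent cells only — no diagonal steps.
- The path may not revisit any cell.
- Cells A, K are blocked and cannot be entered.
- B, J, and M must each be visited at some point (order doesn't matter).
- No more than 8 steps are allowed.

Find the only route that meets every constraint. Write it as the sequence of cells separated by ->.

Any route must reach B, J, and M and still end at F within 8 moves, so the order of the required stops is forced.
Route from I: down 1 to M, right 1 to N, up 2 to D, left 2 to B, down 1 to H, left 1 to F — 8 moves in all.
Check: all required cells visited; 8 ≤ 8 moves.

I -> M -> N -> J -> D -> C -> B -> H -> F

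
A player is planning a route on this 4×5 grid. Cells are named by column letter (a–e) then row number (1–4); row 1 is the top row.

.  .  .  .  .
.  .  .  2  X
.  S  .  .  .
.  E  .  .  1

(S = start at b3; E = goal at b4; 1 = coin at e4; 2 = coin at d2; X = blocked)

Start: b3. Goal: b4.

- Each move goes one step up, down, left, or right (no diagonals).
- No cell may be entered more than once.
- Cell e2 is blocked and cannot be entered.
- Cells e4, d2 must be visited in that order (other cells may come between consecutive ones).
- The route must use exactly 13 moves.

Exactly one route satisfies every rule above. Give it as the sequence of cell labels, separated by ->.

The waypoints must appear in the order e4, d2, with no cell reused.
Route from b3: right to c3, down to c4, 2× right (reaching e4), up to e3, left to d3, up to d2, 3× left (reaching a2), 2× down (reaching a4), right to b4 — 13 moves in all.
Check: order respected (1 at step 4, 2 at step 7); 13 moves as required.

b3 -> c3 -> c4 -> d4 -> e4 -> e3 -> d3 -> d2 -> c2 -> b2 -> a2 -> a3 -> a4 -> b4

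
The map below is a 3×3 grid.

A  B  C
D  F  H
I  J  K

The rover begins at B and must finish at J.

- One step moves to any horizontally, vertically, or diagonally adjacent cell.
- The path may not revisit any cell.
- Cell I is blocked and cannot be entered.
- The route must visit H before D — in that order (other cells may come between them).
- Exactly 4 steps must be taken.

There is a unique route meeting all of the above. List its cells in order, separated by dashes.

The waypoints must appear in the order H, D, with no cell reused.
Route from B: down-right to H, 2× left (reaching D), down-right to J — 4 moves in all.
Check: order respected (H at step 1, D at step 3); 4 moves as required.

B - H - F - D - J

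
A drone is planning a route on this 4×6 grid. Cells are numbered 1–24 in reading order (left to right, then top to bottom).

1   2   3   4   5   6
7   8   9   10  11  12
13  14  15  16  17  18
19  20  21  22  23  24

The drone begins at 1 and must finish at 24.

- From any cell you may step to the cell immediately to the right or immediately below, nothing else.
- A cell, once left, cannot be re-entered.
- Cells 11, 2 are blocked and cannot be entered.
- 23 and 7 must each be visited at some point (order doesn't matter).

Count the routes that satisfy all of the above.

A right/down-only route from 1 to 24 makes exactly 3 down-moves and 5 right-moves in some order.
With no other constraints that would be C(8,3) = 56 routes.
A monotone route can only reach the required cells in the order 7, 23, so split there and multiply the segment counts (each segment already excludes blocked cells): 1→7: 1; 7→23: 14; 23→24: 1; product = 14.
That gives 14 routes.

14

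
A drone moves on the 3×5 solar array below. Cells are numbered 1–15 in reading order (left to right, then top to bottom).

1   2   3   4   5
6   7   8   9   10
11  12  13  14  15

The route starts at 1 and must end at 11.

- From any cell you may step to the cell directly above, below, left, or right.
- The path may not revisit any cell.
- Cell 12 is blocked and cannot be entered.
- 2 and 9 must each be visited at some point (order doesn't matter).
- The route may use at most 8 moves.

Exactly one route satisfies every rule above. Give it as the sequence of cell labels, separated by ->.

1 -> 2 -> 3 -> 4 -> 9 -> 8 -> 7 -> 6 -> 11

Any route must reach 2 and 9 and still end at 11 within 8 moves, so the order of the required stops is forced.
Route from 1: right 3 to 4, down 1 to 9, left 3 to 6, down 1 to 11 — 8 moves in all.
Check: all required cells visited; 8 ≤ 8 moves.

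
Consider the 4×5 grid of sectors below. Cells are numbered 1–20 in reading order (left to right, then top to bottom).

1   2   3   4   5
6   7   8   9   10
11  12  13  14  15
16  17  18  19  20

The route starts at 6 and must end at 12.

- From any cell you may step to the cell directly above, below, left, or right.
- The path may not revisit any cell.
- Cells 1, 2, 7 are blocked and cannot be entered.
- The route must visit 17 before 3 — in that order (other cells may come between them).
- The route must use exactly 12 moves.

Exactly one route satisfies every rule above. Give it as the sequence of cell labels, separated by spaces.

The waypoints must appear in the order 17, 3, with no cell reused.
Route from 6: down 2 to 16, right 3 to 19, up 3 to 4, left 1 to 3, down 2 to 13, left 1 to 12 — 12 moves in all.
Check: order respected (17 at step 3, 3 at step 9); 12 moves as required.

6 11 16 17 18 19 14 9 4 3 8 13 12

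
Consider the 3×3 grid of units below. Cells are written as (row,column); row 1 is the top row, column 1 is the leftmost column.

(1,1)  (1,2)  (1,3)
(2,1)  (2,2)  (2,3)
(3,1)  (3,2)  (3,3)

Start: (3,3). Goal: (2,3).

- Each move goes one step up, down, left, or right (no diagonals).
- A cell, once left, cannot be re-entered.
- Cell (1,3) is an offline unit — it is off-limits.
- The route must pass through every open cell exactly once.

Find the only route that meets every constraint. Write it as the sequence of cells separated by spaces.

(3,3) (3,2) (3,1) (2,1) (1,1) (1,2) (2,2) (2,3)

Need to visit all 8 open cells exactly once, starting at (3,3) and ending at (2,3).
Cell (3,1) has only two open neighbours ((2,1) and (3,2)), so the path must pass straight through it: one of those is the cell it's entered from and the other is where it exits.
Route from (3,3): left 2 to (3,1), up 2 to (1,1), right 1 to (1,2), down 1 to (2,2), right 1 to (2,3) — 7 moves in all.
Check: all 8 open cells covered.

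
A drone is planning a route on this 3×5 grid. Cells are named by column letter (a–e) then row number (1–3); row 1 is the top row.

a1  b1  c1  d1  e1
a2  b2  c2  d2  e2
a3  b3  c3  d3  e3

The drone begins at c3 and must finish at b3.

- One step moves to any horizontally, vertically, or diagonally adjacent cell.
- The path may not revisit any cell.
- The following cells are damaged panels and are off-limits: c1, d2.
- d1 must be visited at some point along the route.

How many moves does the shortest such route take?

5

Any route passes through d1 somewhere between c3 and b3. Summing Chebyshev distances along the two legs (c3 → d1 → b3) gives a lower bound of 2 + 2 = 4 moves.
The shortest route satisfying every rule uses 5 moves: c3 → d3 → e2 → d1 → c2 → b3.
The no-revisit rule (legs can't share cells) pushes the minimum above the 4-move bound; an exhaustive check rules out every length from 4 to 4, leaving 5 as the minimum.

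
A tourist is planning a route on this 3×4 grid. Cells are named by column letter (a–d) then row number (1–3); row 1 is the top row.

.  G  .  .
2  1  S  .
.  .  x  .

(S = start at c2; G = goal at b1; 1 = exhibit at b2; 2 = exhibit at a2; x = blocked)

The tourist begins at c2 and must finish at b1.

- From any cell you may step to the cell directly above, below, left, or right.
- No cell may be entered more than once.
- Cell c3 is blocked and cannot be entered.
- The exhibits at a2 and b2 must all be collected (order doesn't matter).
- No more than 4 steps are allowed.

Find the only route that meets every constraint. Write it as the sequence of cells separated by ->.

c2 -> b2 -> a2 -> a1 -> b1

The 4-move cap with required stops at a2, b2 leaves no slack for detours.
Route from c2: left 2 to a2, up 1 to a1, right 1 to b1 — 4 moves in all.
Check: all required cells visited; 4 ≤ 4 moves.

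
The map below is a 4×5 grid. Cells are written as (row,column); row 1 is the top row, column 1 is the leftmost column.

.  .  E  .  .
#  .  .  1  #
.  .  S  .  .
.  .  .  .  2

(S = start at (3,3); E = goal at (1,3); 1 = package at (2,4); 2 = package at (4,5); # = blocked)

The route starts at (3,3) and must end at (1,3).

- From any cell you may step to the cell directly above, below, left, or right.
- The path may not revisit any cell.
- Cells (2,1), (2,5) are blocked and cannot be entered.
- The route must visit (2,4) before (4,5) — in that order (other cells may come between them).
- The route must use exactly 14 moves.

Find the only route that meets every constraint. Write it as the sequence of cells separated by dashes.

(3,3) - (2,3) - (2,4) - (3,4) - (3,5) - (4,5) - (4,4) - (4,3) - (4,2) - (4,1) - (3,1) - (3,2) - (2,2) - (1,2) - (1,3)

The waypoints must appear in the order (2,4), (4,5), with no cell reused.
Route from (3,3): up 1 to (2,3), right 1 to (2,4), down 1 to (3,4), right 1 to (3,5), down 1 to (4,5), left 4 to (4,1), up 1 to (3,1), right 1 to (3,2), up 2 to (1,2), right 1 to (1,3) — 14 moves in all.
Check: order respected (1 at step 2, 2 at step 5); 14 moves as required.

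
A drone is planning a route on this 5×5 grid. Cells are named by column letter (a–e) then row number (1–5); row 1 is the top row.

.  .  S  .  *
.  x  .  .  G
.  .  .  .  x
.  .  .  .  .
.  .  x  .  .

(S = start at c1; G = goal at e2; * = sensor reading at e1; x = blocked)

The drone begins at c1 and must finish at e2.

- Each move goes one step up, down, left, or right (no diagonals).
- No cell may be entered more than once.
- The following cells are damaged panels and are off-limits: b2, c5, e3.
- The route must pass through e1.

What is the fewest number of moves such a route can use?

Any route passes through e1 somewhere between c1 and e2. Summing Manhattan distances along the two legs (c1 → e1 → e2) gives a lower bound of 2 + 1 = 3 moves.
A route of 3 moves achieves this: c1 → d1 → e1 → e2.
Since 3 matches the lower bound, it is optimal.

3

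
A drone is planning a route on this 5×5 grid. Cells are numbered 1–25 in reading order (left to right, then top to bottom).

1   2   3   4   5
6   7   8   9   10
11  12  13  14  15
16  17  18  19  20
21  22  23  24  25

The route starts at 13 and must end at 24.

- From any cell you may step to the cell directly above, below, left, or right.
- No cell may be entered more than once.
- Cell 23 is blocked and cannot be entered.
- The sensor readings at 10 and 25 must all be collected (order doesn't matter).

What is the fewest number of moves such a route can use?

Any route passes through 10 and 25 in some order between 13 and 24. Summing Manhattan distances along each leg and taking the cheapest ordering (13 → 10 → 25 → 24) gives a lower bound of 3 + 3 + 1 = 7 moves.
A route of 7 moves achieves this: 13 → 8 → 9 → 10 → 15 → 20 → 25 → 24.
Since 7 matches the lower bound, it is optimal.

7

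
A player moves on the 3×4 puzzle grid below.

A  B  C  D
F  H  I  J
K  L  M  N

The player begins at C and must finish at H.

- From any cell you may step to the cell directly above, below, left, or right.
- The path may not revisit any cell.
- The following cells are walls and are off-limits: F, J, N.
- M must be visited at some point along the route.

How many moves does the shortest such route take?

4

Any route passes through M somewhere between C and H. Summing Manhattan distances along the two legs (C → M → H) gives a lower bound of 2 + 2 = 4 moves.
A route of 4 moves achieves this: C → I → M → L → H.
Since 4 matches the lower bound, it is optimal.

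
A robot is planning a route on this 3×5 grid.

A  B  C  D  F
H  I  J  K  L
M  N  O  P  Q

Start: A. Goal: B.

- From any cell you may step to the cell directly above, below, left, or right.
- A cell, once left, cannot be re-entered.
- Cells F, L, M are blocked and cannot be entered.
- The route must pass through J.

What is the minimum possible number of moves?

Any route passes through J somewhere between A and B. Summing Manhattan distances along the two legs (A → J → B) gives a lower bound of 3 + 2 = 5 moves.
A route of 5 moves achieves this: A → H → I → J → C → B.
Since 5 matches the lower bound, it is optimal.

5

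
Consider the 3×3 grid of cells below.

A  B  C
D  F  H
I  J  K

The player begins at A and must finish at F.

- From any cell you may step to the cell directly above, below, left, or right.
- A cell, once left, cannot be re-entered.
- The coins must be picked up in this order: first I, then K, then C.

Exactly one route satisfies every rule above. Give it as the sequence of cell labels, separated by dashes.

A - D - I - J - K - H - C - B - F

The waypoints must appear in the order I, K, C, with no cell reused.
Route from A: 2× down (reaching I), 2× right (reaching K), 2× up (reaching C), left to B, down to F — 8 moves in all.
Check: order respected (I at step 2, K at step 4, C at step 6).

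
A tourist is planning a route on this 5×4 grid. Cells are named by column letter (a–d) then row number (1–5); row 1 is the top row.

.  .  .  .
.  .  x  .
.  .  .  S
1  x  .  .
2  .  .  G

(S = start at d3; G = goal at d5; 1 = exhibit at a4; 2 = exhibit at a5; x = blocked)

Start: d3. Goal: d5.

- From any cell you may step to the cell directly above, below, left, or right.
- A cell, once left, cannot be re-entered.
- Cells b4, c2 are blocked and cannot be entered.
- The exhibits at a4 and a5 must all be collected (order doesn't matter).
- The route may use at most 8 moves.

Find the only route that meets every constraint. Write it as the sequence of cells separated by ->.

The 8-move cap with required stops at a4, a5 leaves no slack for detours.
Route from d3: 3× left (reaching a3), 2× down (reaching a5), 3× right (reaching d5) — 8 moves in all.
Check: all required cells visited; 8 ≤ 8 moves.

d3 -> c3 -> b3 -> a3 -> a4 -> a5 -> b5 -> c5 -> d5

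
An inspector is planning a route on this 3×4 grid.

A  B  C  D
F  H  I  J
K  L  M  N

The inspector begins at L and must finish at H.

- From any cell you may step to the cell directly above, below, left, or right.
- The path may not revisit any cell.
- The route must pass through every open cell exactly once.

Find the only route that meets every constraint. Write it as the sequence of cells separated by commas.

L, K, F, A, B, C, D, J, N, M, I, H

Need to visit all 12 open cells exactly once, starting at L and ending at H.
Cell K has only two open neighbours (F and L), so the path must pass straight through it: one of those is the cell it's entered from and the other is where it exits.
Route from L: left to K, 2× up (reaching A), 3× right (reaching D), 2× down (reaching N), left to M, up to I, left to H — 11 moves in all.
Check: all 12 open cells covered.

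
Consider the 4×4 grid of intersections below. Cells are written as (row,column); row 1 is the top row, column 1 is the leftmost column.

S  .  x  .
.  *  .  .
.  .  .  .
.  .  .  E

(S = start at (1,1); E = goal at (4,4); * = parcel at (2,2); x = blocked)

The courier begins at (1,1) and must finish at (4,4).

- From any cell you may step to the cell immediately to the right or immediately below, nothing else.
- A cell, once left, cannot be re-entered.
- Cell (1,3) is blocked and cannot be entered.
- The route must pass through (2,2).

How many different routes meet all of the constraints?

12

A right/down-only route from (1,1) to (4,4) makes exactly 3 down-moves and 3 right-moves in some order.
With no other constraints that would be C(6,3) = 20 routes.
Split at (2,2) and multiply the segment counts (each segment already excludes blocked cells): (1,1)→(2,2): 2; (2,2)→(4,4): 6; product = 12.
That gives 12 routes.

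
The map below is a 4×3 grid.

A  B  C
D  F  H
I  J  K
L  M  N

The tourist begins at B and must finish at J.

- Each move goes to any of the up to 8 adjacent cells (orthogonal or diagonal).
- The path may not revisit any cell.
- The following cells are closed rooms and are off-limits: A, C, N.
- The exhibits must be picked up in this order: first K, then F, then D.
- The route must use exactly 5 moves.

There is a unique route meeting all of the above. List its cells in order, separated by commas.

The waypoints must appear in the order K, F, D, with no cell reused.
Route from B: down-right 1 to H, down 1 to K, up-left 1 to F, left 1 to D, down-right 1 to J — 5 moves in all.
Check: order respected (K at step 2, F at step 3, D at step 4); 5 moves as required.

B, H, K, F, D, J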